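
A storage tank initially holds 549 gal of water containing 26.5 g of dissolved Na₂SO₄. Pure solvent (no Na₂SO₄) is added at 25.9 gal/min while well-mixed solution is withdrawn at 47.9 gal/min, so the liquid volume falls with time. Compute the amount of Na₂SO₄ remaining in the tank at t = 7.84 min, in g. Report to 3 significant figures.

Let m(t) be the amount of Na₂SO₄. Volume: V(t) = V₀ + (Q_in − Q_out) t = 549 − 22.000 t; V(7.84) = 376.52 gal.
Solute balance: dm/dt = 0 − Q_out C = −Q_out m/V(t).
Separate: dm/m = −Q_out dt/V(t) ⇒ ln(m/m₀) = −(Q_out/(Q_in−Q_out)) ln(V/V₀).
m = m₀ (V₀/V)^(Q_out/(Q_in−Q_out)) = 26.5 × (549/376.52)^(-2.1773) = 11.659 g.

11.7 g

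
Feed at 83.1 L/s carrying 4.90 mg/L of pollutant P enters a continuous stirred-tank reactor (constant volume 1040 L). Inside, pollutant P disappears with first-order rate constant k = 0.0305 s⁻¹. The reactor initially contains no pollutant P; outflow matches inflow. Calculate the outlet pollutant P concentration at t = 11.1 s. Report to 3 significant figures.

2.51 mg/L

Accumulation = in − out − consumed: V dC/dt = Q C_in − Q C − k V C.
This is linear with rate a = Q/V + k = 0.11040 s⁻¹.
C_ss = Q C_in/(Q + kV) = 3.5463 mg/L; C(t) = C_ss + (C₀ − C_ss) e^(−a t).
C(11.1) = 3.5463 + (-3.5463)·e^(−0.11040·11.1) = 3.5463 + (-3.5463)·0.29362 = 2.5051 mg/L.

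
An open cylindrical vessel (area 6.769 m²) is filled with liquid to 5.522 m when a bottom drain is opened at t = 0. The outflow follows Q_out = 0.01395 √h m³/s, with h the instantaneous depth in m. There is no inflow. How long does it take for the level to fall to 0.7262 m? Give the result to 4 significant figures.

A dh/dt = −Q_out = −0.01395 √h.
This is separable: 2 d(√h)/dt = −0.01395/A, so √h = √h₀ − (0.01395/(2A)) t.
t = 2A(√h₀ − √h)/0.01395 = 2·6.769·(√5.522 − √0.7262)/0.01395
  = 13.5380 × (2.34989 − 0.852174) / 0.01395 = 1453.49 s.

1453 s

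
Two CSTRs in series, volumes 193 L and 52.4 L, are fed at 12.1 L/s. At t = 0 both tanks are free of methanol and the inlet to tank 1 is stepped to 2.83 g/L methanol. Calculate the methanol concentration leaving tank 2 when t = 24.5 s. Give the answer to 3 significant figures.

Species balance on tank i: dCᵢ/dt = (Cᵢ₋₁ − Cᵢ)/τᵢ with τᵢ = Vᵢ/Q.
τ₁ = 193/12.1 = 15.950 s; τ₂ = 52.4/12.1 = 4.3306 s.
Solving the cascade with C₁(0)=C₂(0)=0 gives C₂(t) = C_in[1 − (τ₁ e^(−t/τ₁) − τ₂ e^(−t/τ₂))/(τ₁ − τ₂)].
At t = 24.5: e^(−t/τ₁) = 0.21524, e^(−t/τ₂) = 0.0034914.
C₂ = 2.83·[1 − (15.950·0.21524 − 4.3306·0.0034914)/(11.620)] = 2.83·0.70585 = 1.9975 g/L.

2.00 g/L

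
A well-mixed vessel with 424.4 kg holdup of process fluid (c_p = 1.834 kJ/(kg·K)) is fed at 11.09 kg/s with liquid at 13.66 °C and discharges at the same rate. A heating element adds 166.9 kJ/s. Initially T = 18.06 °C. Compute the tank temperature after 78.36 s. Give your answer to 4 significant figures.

Energy balance: M c_p dT/dt = ṁ c_p (T_in − T) + 166.9.
Rearrange: dT/dt = (T_ss − T)/τ with τ = M/ṁ = 38.2687 s and T_ss = T_in + Q̇/(ṁ c_p) = 21.8659 °C.
T approaches T_ss exponentially: T(t) = T_ss + (T₀ − T_ss) e^(−t/τ).
T(78.36) = 21.8659 + (-3.80589)·e^(−78.36/38.2687) = 21.8659 + (-3.80589)·0.129041 = 21.3748 °C.

21.37 °C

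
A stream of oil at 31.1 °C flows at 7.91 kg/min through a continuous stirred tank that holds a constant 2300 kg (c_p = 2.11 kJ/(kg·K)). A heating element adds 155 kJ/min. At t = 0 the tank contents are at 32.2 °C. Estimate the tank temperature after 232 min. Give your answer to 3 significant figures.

36.7 °C

M c_p dT/dt = ṁ c_p (T_in − T) + Q̇.
Rearrange: dT/dt = (T_ss − T)/τ with τ = M/ṁ = 290.77 min and T_ss = T_in + Q̇/(ṁ c_p) = 40.387 °C.
This is linear first-order; T(t) = T_ss + (T₀ − T_ss) e^(−t/τ).
T(232) = 40.387 + (-8.1869)·e^(−232/290.77) = 40.387 + (-8.1869)·0.45028 = 36.700 °C.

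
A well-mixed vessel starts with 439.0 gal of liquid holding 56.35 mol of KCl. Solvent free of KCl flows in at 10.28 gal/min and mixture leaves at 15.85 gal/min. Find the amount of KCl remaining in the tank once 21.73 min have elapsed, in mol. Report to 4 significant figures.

Total volume: dV/dt = Q_in − Q_out = -5.57000 gal/min, so V(t) = 439.0 − 5.57000 t and V(21.73) = 317.964 gal.
Solute balance: dm/dt = 0 − Q_out C = −Q_out m/V(t).
Separate: dm/m = −Q_out dt/V(t) ⇒ ln(m/m₀) = −(Q_out/(Q_in−Q_out)) ln(V/V₀).
m = m₀ (V₀/V)^(Q_out/(Q_in−Q_out)) = 56.35 × (439.0/317.964)^(-2.84560) = 22.5042 mol.

22.50 mol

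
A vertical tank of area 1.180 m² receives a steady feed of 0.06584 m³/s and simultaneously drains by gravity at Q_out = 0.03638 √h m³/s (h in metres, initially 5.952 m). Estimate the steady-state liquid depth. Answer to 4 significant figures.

A dh/dt = Q_in − 0.03638 √h. Steady state requires inflow = outflow:
Q_in = 0.03638 √h_ss ⇒ √h_ss = 0.06584/0.03638 = 1.80979.
h_ss = 1.80979² = 3.27532 m. (Since h₀ = 5.952 m > h_ss, the level will fall toward this value.)

3.275 m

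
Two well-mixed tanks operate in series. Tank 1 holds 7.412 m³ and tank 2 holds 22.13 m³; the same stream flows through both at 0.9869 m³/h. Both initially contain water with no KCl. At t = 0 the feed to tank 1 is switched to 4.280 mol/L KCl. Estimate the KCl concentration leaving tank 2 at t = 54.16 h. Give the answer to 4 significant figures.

Time constants: τᵢ = Vᵢ/Q for each well-mixed tank.
τ₁ = 7.412/0.9869 = 7.51039 h; τ₂ = 22.13/0.9869 = 22.4238 h.
Tank 1: C₁ = C_in(1 − e^(−t/τ₁)). Tank 2 (τ₁ ≠ τ₂): C₂ = C_in[1 − (τ₁ e^(−t/τ₁) − τ₂ e^(−t/τ₂))/(τ₁ − τ₂)].
At t = 54.16: e^(−t/τ₁) = 0.000738162, e^(−t/τ₂) = 0.0893409.
C₂ = 4.280·[1 − (7.51039·0.000738162 − 22.4238·0.0893409)/(-14.9134)] = 4.280·0.866039 = 3.70665 mol/L.

3.707 mol/L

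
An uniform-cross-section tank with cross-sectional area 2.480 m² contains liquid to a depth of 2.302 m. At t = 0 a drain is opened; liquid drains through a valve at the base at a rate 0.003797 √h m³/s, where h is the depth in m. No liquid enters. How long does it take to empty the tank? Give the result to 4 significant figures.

With no inflow, A dh/dt = −0.003797 √h.
This is separable: 2 d(√h)/dt = −0.003797/A, so √h = √h₀ − (0.003797/(2A)) t.
Set h = 0: 2√h₀ = (0.003797/A) t_empty ⇒ t_empty = 2A√h₀/0.003797.
t_empty = 2·2.480·√2.302/0.003797 = 4.96000·1.51723/0.003797 = 1981.95 s.

1982 s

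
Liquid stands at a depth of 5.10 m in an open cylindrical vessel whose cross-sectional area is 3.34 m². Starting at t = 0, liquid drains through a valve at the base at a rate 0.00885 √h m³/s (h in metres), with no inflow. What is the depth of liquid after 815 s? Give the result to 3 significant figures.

A dh/dt = −Q_out = −0.00885 √h.
This is separable: 2 d(√h)/dt = −0.00885/A, so √h = √h₀ − (0.00885/(2A)) t.
√h = √5.10 − 0.00885·815/(2·3.34) = 2.2583 − 1.0798 = 1.1786.
h = 1.1786² = 1.3890 m.

1.39 m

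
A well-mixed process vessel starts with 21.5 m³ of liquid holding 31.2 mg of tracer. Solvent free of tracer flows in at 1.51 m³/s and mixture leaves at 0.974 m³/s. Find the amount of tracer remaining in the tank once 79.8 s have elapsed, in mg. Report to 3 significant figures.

4.27 mg

Total volume: dV/dt = Q_in − Q_out = 0.53600 m³/s, so V(t) = 21.5 + 0.53600 t and V(79.8) = 64.273 m³.
Solute balance: dm/dt = 0 − Q_out C = −Q_out m/V(t).
dm/m = −Q_out dt/(V₀ + 0.53600 t); integrating gives ln(m/m₀) = −(Q_out/(Q_in−Q_out)) ln(V/V₀).
m = m₀ (V₀/V)^(Q_out/(Q_in−Q_out)) = 31.2 × (21.5/64.273)^(1.8172) = 4.2651 mg.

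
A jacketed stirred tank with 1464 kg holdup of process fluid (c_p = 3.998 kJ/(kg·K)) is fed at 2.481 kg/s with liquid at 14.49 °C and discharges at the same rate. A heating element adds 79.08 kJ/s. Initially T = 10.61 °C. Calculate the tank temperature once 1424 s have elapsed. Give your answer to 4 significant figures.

M c_p dT/dt = ṁ c_p (T_in − T) + Q̇.
τ = M/ṁ = 590.085 s; T_ss = T_in + Q̇/(ṁ c_p) = 14.49 + 79.08/(2.481·3.998) = 22.4625 °C.
T approaches T_ss exponentially: T(t) = T_ss + (T₀ − T_ss) e^(−t/τ).
T(1424) = 22.4625 + (-11.8525)·e^(−1424/590.085) = 22.4625 + (-11.8525)·0.0895272 = 21.4014 °C.

21.40 °C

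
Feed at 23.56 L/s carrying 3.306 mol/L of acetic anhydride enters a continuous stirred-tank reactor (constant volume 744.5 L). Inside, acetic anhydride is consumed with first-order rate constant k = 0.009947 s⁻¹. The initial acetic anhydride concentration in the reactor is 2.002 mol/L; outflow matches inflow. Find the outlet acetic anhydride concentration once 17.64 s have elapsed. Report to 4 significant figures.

V dC/dt = Q(C_in − C) − k V C.
This is linear with rate a = Q/V + k = 0.0415924 s⁻¹.
C_ss = Q C_in/(Q + kV) = 2.51536 mol/L; C(t) = C_ss + (C₀ − C_ss) e^(−a t).
C(17.64) = 2.51536 + (-0.513356)·e^(−0.0415924·17.64) = 2.51536 + (-0.513356)·0.480134 = 2.26888 mol/L.

2.269 mol/L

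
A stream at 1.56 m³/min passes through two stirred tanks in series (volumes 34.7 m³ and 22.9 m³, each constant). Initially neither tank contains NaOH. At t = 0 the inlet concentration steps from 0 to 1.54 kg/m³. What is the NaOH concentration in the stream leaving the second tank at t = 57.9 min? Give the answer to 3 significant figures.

1.26 kg/m³

Time constants: τᵢ = Vᵢ/Q for each well-mixed tank.
τ₁ = 34.7/1.56 = 22.244 min; τ₂ = 22.9/1.56 = 14.679 min.
Solving the cascade with C₁(0)=C₂(0)=0 gives C₂(t) = C_in[1 − (τ₁ e^(−t/τ₁) − τ₂ e^(−t/τ₂))/(τ₁ − τ₂)].
At t = 57.9: e^(−t/τ₁) = 0.074051, e^(−t/τ₂) = 0.019365.
C₂ = 1.54·[1 − (22.244·0.074051 − 14.679·0.019365)/(7.5641)] = 1.54·0.81982 = 1.2625 kg/m³.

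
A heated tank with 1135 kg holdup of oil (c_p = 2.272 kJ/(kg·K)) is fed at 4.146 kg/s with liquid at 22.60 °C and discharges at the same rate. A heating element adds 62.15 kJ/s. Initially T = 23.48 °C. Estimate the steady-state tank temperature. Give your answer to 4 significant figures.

M c_p dT/dt = ṁ c_p (T_in − T) + Q̇.
At steady state dT/dt = 0 ⇒ T_ss = T_in + Q̇/(ṁ c_p) = 22.60 + 62.15/(4.146·2.272) = 29.1979 °C.

29.20 °C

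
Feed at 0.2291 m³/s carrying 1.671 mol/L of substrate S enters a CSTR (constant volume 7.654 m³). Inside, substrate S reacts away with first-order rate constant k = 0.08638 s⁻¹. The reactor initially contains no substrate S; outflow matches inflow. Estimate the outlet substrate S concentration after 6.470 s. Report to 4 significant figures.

Species balance: V dC/dt = Q C_in − Q C − k V C.
This is linear with rate a = Q/V + k = 0.116312 s⁻¹.
C_ss = Q C_in/(Q + kV) = 0.430020 mol/L; C(t) = C_ss + (C₀ − C_ss) e^(−a t).
C(6.470) = 0.430020 + (-0.430020)·e^(−0.116312·6.470) = 0.430020 + (-0.430020)·0.471169 = 0.227408 mol/L.

0.2274 mol/L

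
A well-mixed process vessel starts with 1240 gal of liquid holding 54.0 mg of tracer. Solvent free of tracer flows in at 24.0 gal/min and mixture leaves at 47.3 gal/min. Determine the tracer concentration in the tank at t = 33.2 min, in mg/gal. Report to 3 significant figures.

0.0159 mg/gal

Total volume: dV/dt = Q_in − Q_out = -23.300 gal/min, so V(t) = 1240 − 23.300 t and V(33.2) = 466.44 gal.
No tracer enters, so dm/dt = −Q_out · (m/V).
dm/m = −Q_out dt/(V₀ − 23.300 t); integrating gives ln(m/m₀) = −(Q_out/(Q_in−Q_out)) ln(V/V₀).
m = m₀ (V₀/V)^(Q_out/(Q_in−Q_out)) = 54.0 × (1240/466.44)^(-2.0300) = 7.4197 mg.
C = m/V = 7.4197/466.44 = 0.015907 mg/gal.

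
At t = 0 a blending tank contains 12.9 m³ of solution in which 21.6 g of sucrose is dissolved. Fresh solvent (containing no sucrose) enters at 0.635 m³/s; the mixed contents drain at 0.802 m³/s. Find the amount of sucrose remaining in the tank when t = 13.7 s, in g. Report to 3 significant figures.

Let m(t) be the amount of sucrose. Volume: V(t) = V₀ + (Q_in − Q_out) t = 12.9 − 0.16700 t; V(13.7) = 10.612 m³.
Species balance (pure solvent in): dm/dt = −Q_out · m/V(t).
Separate: dm/m = −Q_out dt/V(t) ⇒ ln(m/m₀) = −(Q_out/(Q_in−Q_out)) ln(V/V₀).
m = m₀ (V₀/V)^(Q_out/(Q_in−Q_out)) = 21.6 × (12.9/10.612)^(-4.8024) = 8.4580 g.

8.46 g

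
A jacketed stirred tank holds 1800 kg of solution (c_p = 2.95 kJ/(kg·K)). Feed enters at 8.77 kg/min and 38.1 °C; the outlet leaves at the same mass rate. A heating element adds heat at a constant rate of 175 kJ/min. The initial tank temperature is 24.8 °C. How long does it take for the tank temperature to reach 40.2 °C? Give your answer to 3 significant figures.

299 min

M c_p dT/dt = ṁ c_p (T_in − T) + Q̇.
τ = M/ṁ = 205.25 min; T_ss = T_in + Q̇/(ṁ c_p) = 44.864 °C.
T(t) = T_ss + (T₀ − T_ss) e^(−t/τ). Set T = 40.2:
e^(−t/τ) = (40.2 − 44.864)/(24.8 − 44.864) = 0.23246
t = −205.25 · ln(0.23246) = 299.46 min.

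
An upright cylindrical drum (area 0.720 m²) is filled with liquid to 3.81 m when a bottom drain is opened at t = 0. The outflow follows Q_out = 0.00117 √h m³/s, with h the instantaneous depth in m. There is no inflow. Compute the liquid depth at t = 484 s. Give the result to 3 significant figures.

A dh/dt = −Q_out = −0.00117 √h.
This is separable: 2 d(√h)/dt = −0.00117/A, so √h = √h₀ − (0.00117/(2A)) t.
√h = √3.81 − 0.00117·484/(2·0.720) = 1.9519 − 0.39325 = 1.5587.
h = 1.5587² = 2.4295 m.

2.43 m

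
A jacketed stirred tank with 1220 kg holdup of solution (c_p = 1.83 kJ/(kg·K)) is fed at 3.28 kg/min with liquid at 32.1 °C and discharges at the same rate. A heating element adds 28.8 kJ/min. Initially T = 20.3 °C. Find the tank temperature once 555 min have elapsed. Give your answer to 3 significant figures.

M c_p dT/dt = ṁ c_p (T_in − T) + Q̇.
τ = M/ṁ = 371.95 min; T_ss = T_in + Q̇/(ṁ c_p) = 32.1 + 28.8/(3.28·1.83) = 36.898 °C.
Solution: T(t) = T_ss + (T₀ − T_ss) e^(−t/τ).
T(555) = 36.898 + (-16.598)·e^(−555/371.95) = 36.898 + (-16.598)·0.22489 = 33.165 °C.

33.2 °C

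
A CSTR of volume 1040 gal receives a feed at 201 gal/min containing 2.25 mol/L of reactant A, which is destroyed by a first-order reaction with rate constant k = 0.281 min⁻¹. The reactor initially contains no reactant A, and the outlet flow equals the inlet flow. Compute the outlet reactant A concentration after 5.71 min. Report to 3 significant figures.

Species balance: V dC/dt = Q C_in − Q C − k V C.
dC/dt = (Q/V) C_in − (Q/V + k) C; effective rate a = Q/V + k = 0.19327 + 0.281 = 0.47427 min⁻¹.
C_ss = Q C_in/(Q + kV) = 0.91690 mol/L; C(t) = C_ss + (C₀ − C_ss) e^(−a t).
C(5.71) = 0.91690 + (-0.91690)·e^(−0.47427·5.71) = 0.91690 + (-0.91690)·0.066665 = 0.85577 mol/L.

0.856 mol/L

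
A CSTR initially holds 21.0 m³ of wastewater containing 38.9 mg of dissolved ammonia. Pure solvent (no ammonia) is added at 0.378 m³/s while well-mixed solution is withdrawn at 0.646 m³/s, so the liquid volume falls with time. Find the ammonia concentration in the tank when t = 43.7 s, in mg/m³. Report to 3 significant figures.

Let m(t) be the amount of ammonia. Volume: V(t) = V₀ + (Q_in − Q_out) t = 21.0 − 0.26800 t; V(43.7) = 9.2884 m³.
Solute balance: dm/dt = 0 − Q_out C = −Q_out m/V(t).
dm/m = −Q_out dt/(V₀ − 0.26800 t); integrating gives ln(m/m₀) = −(Q_out/(Q_in−Q_out)) ln(V/V₀).
m = m₀ (V₀/V)^(Q_out/(Q_in−Q_out)) = 38.9 × (21.0/9.2884)^(-2.4104) = 5.4448 mg.
C = m/V = 5.4448/9.2884 = 0.58619 mg/m³.

0.586 mg/m³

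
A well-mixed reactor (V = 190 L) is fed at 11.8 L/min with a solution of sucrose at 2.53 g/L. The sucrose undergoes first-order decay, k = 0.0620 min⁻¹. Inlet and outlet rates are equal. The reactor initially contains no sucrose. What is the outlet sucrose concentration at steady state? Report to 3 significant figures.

1.27 g/L

Species balance: V dC/dt = Q C_in − Q C − k V C.
Steady state (dC/dt = 0): C_ss = Q C_in/(Q + kV) = C_in/(1 + kV/Q).
C_ss = 11.8·2.53/(11.8 + 0.0620·190) = 29.854/23.580 = 1.2661 g/L.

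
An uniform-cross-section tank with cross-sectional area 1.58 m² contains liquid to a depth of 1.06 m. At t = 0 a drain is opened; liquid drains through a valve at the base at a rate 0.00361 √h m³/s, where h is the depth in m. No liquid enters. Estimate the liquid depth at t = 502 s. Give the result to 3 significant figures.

With no inflow, A dh/dt = −0.00361 √h.
This is separable: 2 d(√h)/dt = −0.00361/A, so √h = √h₀ − (0.00361/(2A)) t.
√h = √1.06 − 0.00361·502/(2·1.58) = 1.0296 − 0.57349 = 0.45608.
h = 0.45608² = 0.20801 m.

0.208 m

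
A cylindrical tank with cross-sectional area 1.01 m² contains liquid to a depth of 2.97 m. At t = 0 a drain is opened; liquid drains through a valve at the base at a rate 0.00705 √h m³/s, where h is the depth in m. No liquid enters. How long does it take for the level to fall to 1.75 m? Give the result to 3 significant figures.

115 s

A dh/dt = −Q_out = −0.00705 √h.
This is separable: 2 d(√h)/dt = −0.00705/A, so √h = √h₀ − (0.00705/(2A)) t.
t = 2A(√h₀ − √h)/0.00705 = 2·1.01·(√2.97 − √1.75)/0.00705
  = 2.0200 × (1.7234 − 1.3229) / 0.00705 = 114.75 s.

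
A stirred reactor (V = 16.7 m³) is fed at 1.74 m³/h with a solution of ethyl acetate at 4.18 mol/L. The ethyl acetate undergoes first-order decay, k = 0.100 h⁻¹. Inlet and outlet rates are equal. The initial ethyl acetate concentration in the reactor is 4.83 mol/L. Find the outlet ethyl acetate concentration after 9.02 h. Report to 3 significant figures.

2.56 mol/L

Species balance: V dC/dt = Q C_in − Q C − k V C.
This is linear with rate a = Q/V + k = 0.20419 h⁻¹.
C_ss = Q C_in/(Q + kV) = 2.1329 mol/L; C(t) = C_ss + (C₀ − C_ss) e^(−a t).
C(9.02) = 2.1329 + (2.6971)·e^(−0.20419·9.02) = 2.1329 + (2.6971)·0.15853 = 2.5605 mol/L.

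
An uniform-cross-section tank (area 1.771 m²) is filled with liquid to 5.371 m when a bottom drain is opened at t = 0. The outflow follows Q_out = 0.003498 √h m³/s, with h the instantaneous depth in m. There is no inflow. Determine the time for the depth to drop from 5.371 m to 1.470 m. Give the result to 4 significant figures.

Accumulation of liquid (constant cross-section A): A dh/dt = −0.003498 √h.
This is separable: 2 d(√h)/dt = −0.003498/A, so √h = √h₀ − (0.003498/(2A)) t.
t = 2A(√h₀ − √h)/0.003498 = 2·1.771·(√5.371 − √1.470)/0.003498
  = 3.54200 × (2.31754 − 1.21244) / 0.003498 = 1119.01 s.

1119 s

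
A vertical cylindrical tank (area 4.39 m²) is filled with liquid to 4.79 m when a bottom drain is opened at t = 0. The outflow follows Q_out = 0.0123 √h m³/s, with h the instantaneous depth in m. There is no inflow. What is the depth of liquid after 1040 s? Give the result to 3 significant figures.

0.535 m

A dh/dt = −Q_out = −0.0123 √h.
This is separable: 2 d(√h)/dt = −0.0123/A, so √h = √h₀ − (0.0123/(2A)) t.
√h = √4.79 − 0.0123·1040/(2·4.39) = 2.1886 − 1.4569 = 0.73166.
h = 0.73166² = 0.53533 m.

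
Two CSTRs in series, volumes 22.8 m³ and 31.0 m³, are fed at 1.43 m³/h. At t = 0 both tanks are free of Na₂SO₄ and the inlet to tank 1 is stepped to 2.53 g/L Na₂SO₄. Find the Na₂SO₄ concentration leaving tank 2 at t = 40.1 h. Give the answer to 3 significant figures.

1.59 g/L

Time constants: τᵢ = Vᵢ/Q for each well-mixed tank.
τ₁ = 22.8/1.43 = 15.944 h; τ₂ = 31.0/1.43 = 21.678 h.
Tank 1: C₁ = C_in(1 − e^(−t/τ₁)). Tank 2 (τ₁ ≠ τ₂): C₂ = C_in[1 − (τ₁ e^(−t/τ₁) − τ₂ e^(−t/τ₂))/(τ₁ − τ₂)].
At t = 40.1: e^(−t/τ₁) = 0.080859, e^(−t/τ₂) = 0.15727.
C₂ = 2.53·[1 − (15.944·0.080859 − 21.678·0.15727)/(-5.7343)] = 2.53·0.63026 = 1.5946 g/L.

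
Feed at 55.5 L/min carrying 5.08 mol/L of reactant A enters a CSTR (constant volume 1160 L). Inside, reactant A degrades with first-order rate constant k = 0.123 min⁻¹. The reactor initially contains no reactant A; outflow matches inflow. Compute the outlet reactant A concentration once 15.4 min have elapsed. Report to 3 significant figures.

V dC/dt = Q(C_in − C) − k V C.
dC/dt = (Q/V) C_in − (Q/V + k) C; effective rate a = Q/V + k = 0.047845 + 0.123 = 0.17084 min⁻¹.
C_ss = Q C_in/(Q + kV) = 1.4226 mol/L; C(t) = C_ss + (C₀ − C_ss) e^(−a t).
C(15.4) = 1.4226 + (-1.4226)·e^(−0.17084·15.4) = 1.4226 + (-1.4226)·0.072006 = 1.3202 mol/L.

1.32 mol/L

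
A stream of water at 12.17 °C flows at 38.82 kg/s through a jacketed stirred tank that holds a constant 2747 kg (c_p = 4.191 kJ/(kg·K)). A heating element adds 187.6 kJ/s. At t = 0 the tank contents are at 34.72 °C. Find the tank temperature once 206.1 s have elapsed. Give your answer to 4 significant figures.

M c_p dT/dt = ṁ c_p (T_in − T) + Q̇.
Rearrange: dT/dt = (T_ss − T)/τ with τ = M/ṁ = 70.7625 s and T_ss = T_in + Q̇/(ṁ c_p) = 13.3231 °C.
This is linear first-order; T(t) = T_ss + (T₀ − T_ss) e^(−t/τ).
T(206.1) = 13.3231 + (21.3969)·e^(−206.1/70.7625) = 13.3231 + (21.3969)·0.0543365 = 14.4857 °C.

14.49 °C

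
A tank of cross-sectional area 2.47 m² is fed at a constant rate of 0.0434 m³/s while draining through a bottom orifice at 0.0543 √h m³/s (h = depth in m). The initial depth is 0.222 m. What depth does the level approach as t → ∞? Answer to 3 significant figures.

0.639 m

Unsteady balance on liquid volume: A dh/dt = Q_in − 0.0543 √h. At steady state dh/dt = 0:
Q_in = 0.0543 √h_ss ⇒ √h_ss = 0.0434/0.0543 = 0.79926.
h_ss = 0.79926² = 0.63882 m. (Since h₀ = 0.222 m < h_ss, the level will rise toward this value.)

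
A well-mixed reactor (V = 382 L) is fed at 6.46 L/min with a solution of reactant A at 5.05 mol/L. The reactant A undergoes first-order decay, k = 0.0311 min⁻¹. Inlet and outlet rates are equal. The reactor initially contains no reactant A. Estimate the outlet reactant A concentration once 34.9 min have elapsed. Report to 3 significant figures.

1.45 mol/L

V dC/dt = Q(C_in − C) − k V C.
This is linear with rate a = Q/V + k = 0.048011 min⁻¹.
C_ss = Q C_in/(Q + kV) = 1.7788 mol/L; C(t) = C_ss + (C₀ − C_ss) e^(−a t).
C(34.9) = 1.7788 + (-1.7788)·e^(−0.048011·34.9) = 1.7788 + (-1.7788)·0.18720 = 1.4458 mol/L.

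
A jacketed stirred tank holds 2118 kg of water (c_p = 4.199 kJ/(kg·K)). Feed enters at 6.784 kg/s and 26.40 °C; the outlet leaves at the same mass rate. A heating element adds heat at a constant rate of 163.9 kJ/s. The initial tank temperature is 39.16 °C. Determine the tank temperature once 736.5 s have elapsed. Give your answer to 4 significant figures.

First-law balance (no shaft work): M c_p dT/dt = ṁ c_p (T_in − T) + 163.9.
τ = M/ṁ = 312.205 s; T_ss = T_in + Q̇/(ṁ c_p) = 26.40 + 163.9/(6.784·4.199) = 32.1537 °C.
This is linear first-order; T(t) = T_ss + (T₀ − T_ss) e^(−t/τ).
T(736.5) = 32.1537 + (7.00630)·e^(−736.5/312.205) = 32.1537 + (7.00630)·0.0945123 = 32.8159 °C.

32.82 °C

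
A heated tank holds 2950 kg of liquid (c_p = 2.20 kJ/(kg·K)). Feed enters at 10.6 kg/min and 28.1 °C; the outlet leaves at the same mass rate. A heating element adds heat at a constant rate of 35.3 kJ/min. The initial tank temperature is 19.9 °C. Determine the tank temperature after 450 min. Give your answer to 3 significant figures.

M c_p dT/dt = ṁ c_p (T_in − T) + Q̇.
τ = M/ṁ = 278.30 min; T_ss = T_in + Q̇/(ṁ c_p) = 28.1 + 35.3/(10.6·2.20) = 29.614 °C.
Solution: T(t) = T_ss + (T₀ − T_ss) e^(−t/τ).
T(450) = 29.614 + (-9.7137)·e^(−450/278.30) = 29.614 + (-9.7137)·0.19850 = 27.686 °C.

27.7 °C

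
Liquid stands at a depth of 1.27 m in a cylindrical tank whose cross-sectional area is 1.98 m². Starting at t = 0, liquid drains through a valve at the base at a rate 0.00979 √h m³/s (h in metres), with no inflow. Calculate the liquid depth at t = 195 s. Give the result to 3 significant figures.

Volume balance on the tank: A dh/dt = −0.00979 √h.
Separate and integrate: 2(√h − √h₀) = −(0.00979/A) t.
√h = √1.27 − 0.00979·195/(2·1.98) = 1.1269 − 0.48208 = 0.64486.
h = 0.64486² = 0.41584 m.

0.416 m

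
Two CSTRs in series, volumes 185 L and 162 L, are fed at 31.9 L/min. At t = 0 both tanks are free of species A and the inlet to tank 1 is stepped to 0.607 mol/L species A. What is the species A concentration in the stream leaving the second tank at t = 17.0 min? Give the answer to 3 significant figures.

0.497 mol/L

Time constants: τᵢ = Vᵢ/Q for each well-mixed tank.
τ₁ = 185/31.9 = 5.7994 min; τ₂ = 162/31.9 = 5.0784 min.
Tank 1: C₁ = C_in(1 − e^(−t/τ₁)). Tank 2 (τ₁ ≠ τ₂): C₂ = C_in[1 − (τ₁ e^(−t/τ₁) − τ₂ e^(−t/τ₂))/(τ₁ − τ₂)].
At t = 17.0: e^(−t/τ₁) = 0.053325, e^(−t/τ₂) = 0.035171.
C₂ = 0.607·[1 − (5.7994·0.053325 − 5.0784·0.035171)/(0.72100)] = 0.607·0.81881 = 0.49702 mol/L.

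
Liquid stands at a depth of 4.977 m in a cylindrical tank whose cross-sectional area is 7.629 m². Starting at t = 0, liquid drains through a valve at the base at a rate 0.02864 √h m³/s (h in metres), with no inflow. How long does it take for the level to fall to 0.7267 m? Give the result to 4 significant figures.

Unsteady balance on liquid volume: A dh/dt = −0.02864 √h.
This is separable: 2 d(√h)/dt = −0.02864/A, so √h = √h₀ − (0.02864/(2A)) t.
t = 2A(√h₀ − √h)/0.02864 = 2·7.629·(√4.977 − √0.7267)/0.02864
  = 15.2580 × (2.23092 − 0.852467) / 0.02864 = 734.372 s.

734.4 s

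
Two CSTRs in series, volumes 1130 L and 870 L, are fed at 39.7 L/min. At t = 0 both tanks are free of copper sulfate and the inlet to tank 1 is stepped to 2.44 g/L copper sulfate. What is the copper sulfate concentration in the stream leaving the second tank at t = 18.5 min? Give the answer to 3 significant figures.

Species balance on tank i: dCᵢ/dt = (Cᵢ₋₁ − Cᵢ)/τᵢ with τᵢ = Vᵢ/Q.
τ₁ = 1130/39.7 = 28.463 min; τ₂ = 870/39.7 = 21.914 min.
Tank 1: C₁ = C_in(1 − e^(−t/τ₁)). Tank 2 (τ₁ ≠ τ₂): C₂ = C_in[1 − (τ₁ e^(−t/τ₁) − τ₂ e^(−t/τ₂))/(τ₁ − τ₂)].
At t = 18.5: e^(−t/τ₁) = 0.52207, e^(−t/τ₂) = 0.42990.
C₂ = 2.44·[1 − (28.463·0.52207 − 21.914·0.42990)/(6.5491)] = 2.44·0.16953 = 0.41365 g/L.

0.414 g/L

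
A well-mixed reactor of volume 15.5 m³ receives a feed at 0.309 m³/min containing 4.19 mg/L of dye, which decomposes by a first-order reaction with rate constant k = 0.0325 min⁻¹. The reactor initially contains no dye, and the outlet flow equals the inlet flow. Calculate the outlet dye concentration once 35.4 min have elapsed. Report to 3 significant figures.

V dC/dt = Q(C_in − C) − k V C.
dC/dt = (Q/V) C_in − (Q/V + k) C; effective rate a = Q/V + k = 0.019935 + 0.0325 = 0.052435 min⁻¹.
C_ss = Q C_in/(Q + kV) = 1.5930 mg/L; C(t) = C_ss + (C₀ − C_ss) e^(−a t).
C(35.4) = 1.5930 + (-1.5930)·e^(−0.052435·35.4) = 1.5930 + (-1.5930)·0.15626 = 1.3441 mg/L.

1.34 mg/L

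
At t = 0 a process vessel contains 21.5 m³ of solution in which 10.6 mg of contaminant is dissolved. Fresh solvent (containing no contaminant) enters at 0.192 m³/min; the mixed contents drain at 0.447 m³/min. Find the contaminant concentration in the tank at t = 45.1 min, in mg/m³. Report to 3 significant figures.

Total volume: dV/dt = Q_in − Q_out = -0.25500 m³/min, so V(t) = 21.5 − 0.25500 t and V(45.1) = 9.9995 m³.
Species balance (pure solvent in): dm/dt = −Q_out · m/V(t).
Separate: dm/m = −Q_out dt/V(t) ⇒ ln(m/m₀) = −(Q_out/(Q_in−Q_out)) ln(V/V₀).
m = m₀ (V₀/V)^(Q_out/(Q_in−Q_out)) = 10.6 × (21.5/9.9995)^(-1.7529) = 2.7703 mg.
C = m/V = 2.7703/9.9995 = 0.27704 mg/m³.

0.277 mg/m³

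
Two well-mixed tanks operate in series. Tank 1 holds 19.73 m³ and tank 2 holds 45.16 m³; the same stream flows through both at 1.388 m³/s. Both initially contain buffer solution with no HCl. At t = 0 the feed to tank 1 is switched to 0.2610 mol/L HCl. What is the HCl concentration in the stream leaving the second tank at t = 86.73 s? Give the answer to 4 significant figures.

0.2292 mol/L

Species balance on tank i: dCᵢ/dt = (Cᵢ₋₁ − Cᵢ)/τᵢ with τᵢ = Vᵢ/Q.
τ₁ = 19.73/1.388 = 14.2147 s; τ₂ = 45.16/1.388 = 32.5360 s.
Tank 1: C₁ = C_in(1 − e^(−t/τ₁)). Tank 2 (τ₁ ≠ τ₂): C₂ = C_in[1 − (τ₁ e^(−t/τ₁) − τ₂ e^(−t/τ₂))/(τ₁ − τ₂)].
At t = 86.73: e^(−t/τ₁) = 0.00223966, e^(−t/τ₂) = 0.0695534.
C₂ = 0.2610·[1 − (14.2147·0.00223966 − 32.5360·0.0695534)/(-18.3213)] = 0.2610·0.878221 = 0.229216 mol/L.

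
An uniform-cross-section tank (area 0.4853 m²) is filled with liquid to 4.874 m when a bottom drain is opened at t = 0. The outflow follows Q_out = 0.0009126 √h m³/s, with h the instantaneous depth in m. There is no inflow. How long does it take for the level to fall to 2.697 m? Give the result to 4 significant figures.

601.4 s

Accumulation of liquid (constant cross-section A): A dh/dt = −0.0009126 √h.
Separate and integrate: 2(√h − √h₀) = −(0.0009126/A) t.
t = 2A(√h₀ − √h)/0.0009126 = 2·0.4853·(√4.874 − √2.697)/0.0009126
  = 0.970600 × (2.20771 − 1.64225) / 0.0009126 = 601.397 s.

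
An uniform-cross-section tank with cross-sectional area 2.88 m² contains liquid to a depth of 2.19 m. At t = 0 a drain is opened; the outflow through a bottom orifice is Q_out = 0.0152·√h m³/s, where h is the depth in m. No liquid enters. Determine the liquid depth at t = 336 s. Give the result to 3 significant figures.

A dh/dt = −Q_out = −0.0152 √h.
Separate and integrate: 2(√h − √h₀) = −(0.0152/A) t.
√h = √2.19 − 0.0152·336/(2·2.88) = 1.4799 − 0.88667 = 0.59320.
h = 0.59320² = 0.35188 m.

0.352 m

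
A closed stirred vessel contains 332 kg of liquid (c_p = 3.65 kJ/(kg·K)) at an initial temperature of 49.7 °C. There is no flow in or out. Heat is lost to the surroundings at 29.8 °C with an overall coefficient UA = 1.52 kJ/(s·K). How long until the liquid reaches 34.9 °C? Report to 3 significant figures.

1090 s

Lumped-capacitance energy balance: M c_p dT/dt = UA(T_amb − T).
τ = M c_p/UA = 797.24 s; T_ss = T_amb = 29.800 °C.
T(t) = T_ss + (T₀ − T_ss)e^(−t/τ); set T = 34.9:
t = −τ ln[(T − T_ss)/(T₀ − T_ss)] = −797.24 · ln(0.25628) = 1085.4 s.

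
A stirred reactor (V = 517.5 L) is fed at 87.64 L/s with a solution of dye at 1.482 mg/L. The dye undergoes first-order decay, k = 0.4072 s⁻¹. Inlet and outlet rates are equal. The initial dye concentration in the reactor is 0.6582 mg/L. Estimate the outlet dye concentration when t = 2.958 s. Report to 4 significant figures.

Species balance: V dC/dt = Q C_in − Q C − k V C.
dC/dt = (Q/V) C_in − (Q/V + k) C; effective rate a = Q/V + k = 0.169353 + 0.4072 = 0.576553 s⁻¹.
C_ss = Q C_in/(Q + kV) = 0.435313 mg/L; C(t) = C_ss + (C₀ − C_ss) e^(−a t).
C(2.958) = 0.435313 + (0.222887)·e^(−0.576553·2.958) = 0.435313 + (0.222887)·0.181692 = 0.475809 mg/L.

0.4758 mg/L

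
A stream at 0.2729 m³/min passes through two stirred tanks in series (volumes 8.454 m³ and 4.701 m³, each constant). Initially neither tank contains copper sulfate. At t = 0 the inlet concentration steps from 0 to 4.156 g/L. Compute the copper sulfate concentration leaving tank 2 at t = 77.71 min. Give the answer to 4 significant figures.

3.451 g/L

Time constants: τᵢ = Vᵢ/Q for each well-mixed tank.
τ₁ = 8.454/0.2729 = 30.9784 min; τ₂ = 4.701/0.2729 = 17.2261 min.
Tank 1: C₁ = C_in(1 − e^(−t/τ₁)). Tank 2 (τ₁ ≠ τ₂): C₂ = C_in[1 − (τ₁ e^(−t/τ₁) − τ₂ e^(−t/τ₂))/(τ₁ − τ₂)].
At t = 77.71: e^(−t/τ₁) = 0.0813883, e^(−t/τ₂) = 0.0109855.
C₂ = 4.156·[1 − (30.9784·0.0813883 − 17.2261·0.0109855)/(13.7523)] = 4.156·0.830425 = 3.45125 g/L.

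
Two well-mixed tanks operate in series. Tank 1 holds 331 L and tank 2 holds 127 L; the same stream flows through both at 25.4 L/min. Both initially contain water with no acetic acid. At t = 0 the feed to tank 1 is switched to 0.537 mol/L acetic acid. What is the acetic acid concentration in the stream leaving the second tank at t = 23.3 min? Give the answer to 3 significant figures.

Each tank obeys Vᵢ dCᵢ/dt = Q(Cᵢ₋₁ − Cᵢ), so τᵢ = Vᵢ/Q.
τ₁ = 331/25.4 = 13.031 min; τ₂ = 127/25.4 = 5.0000 min.
Solving the cascade with C₁(0)=C₂(0)=0 gives C₂(t) = C_in[1 − (τ₁ e^(−t/τ₁) − τ₂ e^(−t/τ₂))/(τ₁ − τ₂)].
At t = 23.3: e^(−t/τ₁) = 0.16730, e^(−t/τ₂) = 0.0094665.
C₂ = 0.537·[1 − (13.031·0.16730 − 5.0000·0.0094665)/(8.0315)] = 0.537·0.73444 = 0.39440 mol/L.

0.394 mol/L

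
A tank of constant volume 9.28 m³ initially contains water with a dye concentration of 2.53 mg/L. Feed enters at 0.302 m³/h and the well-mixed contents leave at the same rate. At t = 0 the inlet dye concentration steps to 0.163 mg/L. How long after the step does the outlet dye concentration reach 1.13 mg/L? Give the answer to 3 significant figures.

Species balance: V dC/dt = Q(C_in − C) ⇒ τ = V/Q = 30.728 h.
C(t) = C_in + (C₀ − C_in) e^(−t/τ). Set C = 1.13 and solve for t:
e^(−t/τ) = (C − C_in)/(C₀ − C_in) = (1.13 − 0.163)/(2.53 − 0.163) = 0.40853
t = −τ ln(…) = 30.728 × 0.89518 = 27.508 h.

27.5 h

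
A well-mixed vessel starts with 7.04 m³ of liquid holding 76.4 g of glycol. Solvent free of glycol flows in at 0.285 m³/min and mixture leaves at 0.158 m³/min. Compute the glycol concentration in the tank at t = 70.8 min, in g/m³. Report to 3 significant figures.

Let m(t) be the amount of glycol. Volume: V(t) = V₀ + (Q_in − Q_out) t = 7.04 + 0.12700 t; V(70.8) = 16.032 m³.
Species balance (pure solvent in): dm/dt = −Q_out · m/V(t).
Separate: dm/m = −Q_out dt/V(t) ⇒ ln(m/m₀) = −(Q_out/(Q_in−Q_out)) ln(V/V₀).
m = m₀ (V₀/V)^(Q_out/(Q_in−Q_out)) = 76.4 × (7.04/16.032)^(1.2441) = 27.444 g.
C = m/V = 27.444/16.032 = 1.7119 g/m³.

1.71 g/m³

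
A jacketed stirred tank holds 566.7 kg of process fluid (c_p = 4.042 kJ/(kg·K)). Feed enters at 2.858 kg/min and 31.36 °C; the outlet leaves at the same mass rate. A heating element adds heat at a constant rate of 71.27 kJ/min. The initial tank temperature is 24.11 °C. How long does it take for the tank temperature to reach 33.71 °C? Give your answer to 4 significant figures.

249.2 min

Heat balance on the well-mixed liquid: M c_p dT/dt = ṁ c_p (T_in − T) + 71.27.
τ = M/ṁ = 198.286 min; T_ss = T_in + Q̇/(ṁ c_p) = 37.5295 °C.
T(t) = T_ss + (T₀ − T_ss) e^(−t/τ). Set T = 33.71:
e^(−t/τ) = (33.71 − 37.5295)/(24.11 − 37.5295) = 0.284622
t = −198.286 · ln(0.284622) = 249.164 min.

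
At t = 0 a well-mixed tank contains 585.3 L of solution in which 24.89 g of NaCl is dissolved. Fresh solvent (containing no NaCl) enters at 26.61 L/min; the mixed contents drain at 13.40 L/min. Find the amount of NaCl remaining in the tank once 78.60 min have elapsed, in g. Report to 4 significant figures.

8.842 g

Total volume: dV/dt = Q_in − Q_out = 13.2100 L/min, so V(t) = 585.3 + 13.2100 t and V(78.60) = 1623.61 L.
Species balance (pure solvent in): dm/dt = −Q_out · m/V(t).
dm/m = −Q_out dt/(V₀ + 13.2100 t); integrating gives ln(m/m₀) = −(Q_out/(Q_in−Q_out)) ln(V/V₀).
m = m₀ (V₀/V)^(Q_out/(Q_in−Q_out)) = 24.89 × (585.3/1623.61)^(1.01438) = 8.84198 g.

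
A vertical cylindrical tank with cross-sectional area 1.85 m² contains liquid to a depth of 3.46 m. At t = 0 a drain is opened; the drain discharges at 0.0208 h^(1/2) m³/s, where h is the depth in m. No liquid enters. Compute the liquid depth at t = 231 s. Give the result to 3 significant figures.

0.315 m

Accumulation of liquid (constant cross-section A): A dh/dt = −0.0208 √h.
Separate and integrate: 2(√h − √h₀) = −(0.0208/A) t.
√h = √3.46 − 0.0208·231/(2·1.85) = 1.8601 − 1.2986 = 0.56151.
h = 0.56151² = 0.31530 m.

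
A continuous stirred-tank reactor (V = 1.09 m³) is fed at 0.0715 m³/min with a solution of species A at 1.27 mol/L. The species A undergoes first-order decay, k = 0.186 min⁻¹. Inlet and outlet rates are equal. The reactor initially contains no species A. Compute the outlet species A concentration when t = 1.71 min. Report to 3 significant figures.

Accumulation = in − out − consumed: V dC/dt = Q C_in − Q C − k V C.
dC/dt = (Q/V) C_in − (Q/V + k) C; effective rate a = Q/V + k = 0.065596 + 0.186 = 0.25160 min⁻¹.
C_ss = Q C_in/(Q + kV) = 0.33112 mol/L; C(t) = C_ss + (C₀ − C_ss) e^(−a t).
C(1.71) = 0.33112 + (-0.33112)·e^(−0.25160·1.71) = 0.33112 + (-0.33112)·0.65036 = 0.11577 mol/L.

0.116 mol/L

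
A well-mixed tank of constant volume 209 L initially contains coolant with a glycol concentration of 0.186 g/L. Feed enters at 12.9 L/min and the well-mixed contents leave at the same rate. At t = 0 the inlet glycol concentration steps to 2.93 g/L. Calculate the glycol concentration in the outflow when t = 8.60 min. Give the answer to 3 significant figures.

Unsteady species balance (constant V, well mixed): V dC/dt = Q(C_in − C).
So dC/dt = (C_in − C)/τ with τ = V/Q = 209/12.9 = 16.202 min.
Solution: C(t) = C_in + (C₀ − C_in) e^(−t/τ).
C(8.60) = 2.93 + (0.186 − 2.93)·e^(−8.60/16.202) = 2.93 + (-2.7440)·0.58813 = 1.3162 g/L.

1.32 g/L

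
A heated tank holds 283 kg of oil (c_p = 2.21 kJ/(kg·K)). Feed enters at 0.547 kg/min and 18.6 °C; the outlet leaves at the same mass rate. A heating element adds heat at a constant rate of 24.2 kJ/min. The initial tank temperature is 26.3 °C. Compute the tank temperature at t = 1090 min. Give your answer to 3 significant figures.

Unsteady energy balance on the tank contents: M c_p dT/dt = ṁ c_p (T_in − T) + 24.2.
τ = M/ṁ = 517.37 min; T_ss = T_in + Q̇/(ṁ c_p) = 18.6 + 24.2/(0.547·2.21) = 38.619 °C.
This is linear first-order; T(t) = T_ss + (T₀ − T_ss) e^(−t/τ).
T(1090) = 38.619 + (-12.319)·e^(−1090/517.37) = 38.619 + (-12.319)·0.12162 = 37.120 °C.

37.1 °C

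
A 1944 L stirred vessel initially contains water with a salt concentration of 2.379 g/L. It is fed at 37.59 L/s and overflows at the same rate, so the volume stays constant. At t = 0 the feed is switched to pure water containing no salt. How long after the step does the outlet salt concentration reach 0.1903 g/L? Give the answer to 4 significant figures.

Species balance: V dC/dt = Q(C_in − C) ⇒ τ = V/Q = 51.7159 s.
C(t) = C_in + (C₀ − C_in) e^(−t/τ). Set C = 0.1903 and solve for t:
e^(−t/τ) = (C − C_in)/(C₀ − C_in) = (0.1903 − 0)/(2.379 − 0) = 0.0799916
t = −τ ln(…) = 51.7159 × 2.52583 = 130.626 s.

130.6 s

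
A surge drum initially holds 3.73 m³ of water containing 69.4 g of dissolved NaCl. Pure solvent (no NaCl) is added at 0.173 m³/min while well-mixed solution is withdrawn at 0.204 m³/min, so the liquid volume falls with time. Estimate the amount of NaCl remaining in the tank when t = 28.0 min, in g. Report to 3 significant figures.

12.1 g

Let m(t) be the amount of NaCl. Volume: V(t) = V₀ + (Q_in − Q_out) t = 3.73 − 0.031000 t; V(28.0) = 2.8620 m³.
Solute balance: dm/dt = 0 − Q_out C = −Q_out m/V(t).
Separate: dm/m = −Q_out dt/V(t) ⇒ ln(m/m₀) = −(Q_out/(Q_in−Q_out)) ln(V/V₀).
m = m₀ (V₀/V)^(Q_out/(Q_in−Q_out)) = 69.4 × (3.73/2.8620)^(-6.5806) = 12.143 g.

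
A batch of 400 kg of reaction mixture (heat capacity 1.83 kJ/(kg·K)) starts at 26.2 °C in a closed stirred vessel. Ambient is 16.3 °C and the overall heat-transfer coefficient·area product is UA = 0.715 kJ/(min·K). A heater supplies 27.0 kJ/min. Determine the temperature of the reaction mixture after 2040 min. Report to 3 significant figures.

Lumped-capacitance energy balance: M c_p dT/dt = UA(T_amb − T) + Q̇.
dT/dt = (T_ss − T)/τ with T_ss = T_amb + Q̇/UA = 16.3 + 27.0/0.715 = 54.062 °C, τ = M c_p/UA = 400·1.83/0.715 = 1023.8 min.
This is linear first-order; T(t) = T_ss + (T₀ − T_ss) e^(−t/τ).
T(2040) = 54.062 + (-27.862)·0.13634 = 50.264 °C.

50.3 °C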